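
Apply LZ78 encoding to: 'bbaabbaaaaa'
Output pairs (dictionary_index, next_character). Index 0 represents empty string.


LZ78 encoding steps:
Dictionary: {0: ''}
Step 1: w='' (idx 0), next='b' -> output (0, 'b'), add 'b' as idx 1
Step 2: w='b' (idx 1), next='a' -> output (1, 'a'), add 'ba' as idx 2
Step 3: w='' (idx 0), next='a' -> output (0, 'a'), add 'a' as idx 3
Step 4: w='b' (idx 1), next='b' -> output (1, 'b'), add 'bb' as idx 4
Step 5: w='a' (idx 3), next='a' -> output (3, 'a'), add 'aa' as idx 5
Step 6: w='aa' (idx 5), next='a' -> output (5, 'a'), add 'aaa' as idx 6


Encoded: [(0, 'b'), (1, 'a'), (0, 'a'), (1, 'b'), (3, 'a'), (5, 'a')]


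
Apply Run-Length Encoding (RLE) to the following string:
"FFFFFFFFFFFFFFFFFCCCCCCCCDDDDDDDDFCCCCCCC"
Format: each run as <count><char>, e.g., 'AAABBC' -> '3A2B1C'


Scanning runs left to right:
  i=0: run of 'F' x 17 -> '17F'
  i=17: run of 'C' x 8 -> '8C'
  i=25: run of 'D' x 8 -> '8D'
  i=33: run of 'F' x 1 -> '1F'
  i=34: run of 'C' x 7 -> '7C'

RLE = 17F8C8D1F7C


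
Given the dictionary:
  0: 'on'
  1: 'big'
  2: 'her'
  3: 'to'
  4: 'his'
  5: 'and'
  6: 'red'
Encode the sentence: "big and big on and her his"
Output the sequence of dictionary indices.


Look up each word in the dictionary:
  'big' -> 1
  'and' -> 5
  'big' -> 1
  'on' -> 0
  'and' -> 5
  'her' -> 2
  'his' -> 4

Encoded: [1, 5, 1, 0, 5, 2, 4]


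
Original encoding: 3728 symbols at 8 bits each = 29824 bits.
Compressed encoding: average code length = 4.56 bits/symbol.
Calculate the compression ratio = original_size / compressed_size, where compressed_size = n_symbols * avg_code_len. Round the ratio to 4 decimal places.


original_size = n_symbols * orig_bits = 3728 * 8 = 29824 bits
compressed_size = n_symbols * avg_code_len = 3728 * 4.56 = 16999.68 bits
ratio = original_size / compressed_size = 29824 / 16999.68 = 1.7544

Compression ratio = 1.7544


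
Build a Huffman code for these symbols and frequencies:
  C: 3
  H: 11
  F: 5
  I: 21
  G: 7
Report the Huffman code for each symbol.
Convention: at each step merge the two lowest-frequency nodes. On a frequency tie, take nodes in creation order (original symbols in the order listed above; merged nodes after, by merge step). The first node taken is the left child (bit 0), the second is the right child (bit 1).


Huffman tree construction:
Step 1: Merge C(3) + F(5) = 8
Step 2: Merge G(7) + (C+F)(8) = 15
Step 3: Merge H(11) + (G+(C+F))(15) = 26
Step 4: Merge I(21) + (H+(G+(C+F)))(26) = 47
Read each symbol's code off the tree from the root (left child = 0, right child = 1).

Codes:
  C: 1110 (length 4)
  H: 10 (length 2)
  F: 1111 (length 4)
  I: 0 (length 1)
  G: 110 (length 3)
Average code length: 96/47 = 2.0426 bits/symbol


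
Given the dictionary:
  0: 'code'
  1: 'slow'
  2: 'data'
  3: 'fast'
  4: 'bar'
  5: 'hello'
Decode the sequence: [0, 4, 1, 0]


Look up each index in the dictionary:
  0 -> 'code'
  4 -> 'bar'
  1 -> 'slow'
  0 -> 'code'

Decoded: "code bar slow code"


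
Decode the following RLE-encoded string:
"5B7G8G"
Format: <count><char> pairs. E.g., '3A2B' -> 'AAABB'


Expanding each <count><char> pair:
  5B -> 'BBBBB'
  7G -> 'GGGGGGG'
  8G -> 'GGGGGGGG'

Decoded = BBBBBGGGGGGGGGGGGGGG


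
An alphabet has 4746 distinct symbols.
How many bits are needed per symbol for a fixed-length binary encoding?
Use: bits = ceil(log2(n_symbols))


log2(4746) = 12.2125
Bracket: 2^12 = 4096 < 4746 <= 2^13 = 8192
So ceil(log2(4746)) = 13

bits = ceil(log2(4746)) = ceil(12.2125) = 13 bits


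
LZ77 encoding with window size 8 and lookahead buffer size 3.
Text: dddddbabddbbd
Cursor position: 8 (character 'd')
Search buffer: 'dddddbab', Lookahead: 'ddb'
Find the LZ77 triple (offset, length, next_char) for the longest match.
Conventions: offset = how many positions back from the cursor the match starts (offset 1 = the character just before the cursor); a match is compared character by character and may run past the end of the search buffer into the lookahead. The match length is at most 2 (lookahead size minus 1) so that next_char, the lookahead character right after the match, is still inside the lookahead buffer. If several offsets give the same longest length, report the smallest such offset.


Try each offset into the search buffer:
  offset=1 (pos 7, char 'b'): match length 0
  offset=2 (pos 6, char 'a'): match length 0
  offset=3 (pos 5, char 'b'): match length 0
  offset=4 (pos 4, char 'd'): match length 1
  offset=5 (pos 3, char 'd'): match length 2
  offset=6 (pos 2, char 'd'): match length 2
  offset=7 (pos 1, char 'd'): match length 2
  offset=8 (pos 0, char 'd'): match length 2
Longest match has length 2, found at offsets 5, 6, 7, 8; take the smallest, offset 5.
next_char = character at position 8 + 2 = 10 -> 'b'

Best match: offset=5, length=2 (matching 'dd' starting at position 3)
LZ77 triple: (5, 2, 'b')


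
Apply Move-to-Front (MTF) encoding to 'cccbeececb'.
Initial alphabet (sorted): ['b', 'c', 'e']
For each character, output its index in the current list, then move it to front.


MTF encoding:
'c': index 1 in ['b', 'c', 'e'] -> ['c', 'b', 'e']
'c': index 0 in ['c', 'b', 'e'] -> ['c', 'b', 'e']
'c': index 0 in ['c', 'b', 'e'] -> ['c', 'b', 'e']
'b': index 1 in ['c', 'b', 'e'] -> ['b', 'c', 'e']
'e': index 2 in ['b', 'c', 'e'] -> ['e', 'b', 'c']
'e': index 0 in ['e', 'b', 'c'] -> ['e', 'b', 'c']
'c': index 2 in ['e', 'b', 'c'] -> ['c', 'e', 'b']
'e': index 1 in ['c', 'e', 'b'] -> ['e', 'c', 'b']
'c': index 1 in ['e', 'c', 'b'] -> ['c', 'e', 'b']
'b': index 2 in ['c', 'e', 'b'] -> ['b', 'c', 'e']


Output: [1, 0, 0, 1, 2, 0, 2, 1, 1, 2]


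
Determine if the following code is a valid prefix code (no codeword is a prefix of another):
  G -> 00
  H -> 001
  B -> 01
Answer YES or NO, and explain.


Checking each pair (does one codeword prefix another?):
  G='00' vs H='001': prefix -- VIOLATION

NO -- this is NOT a valid prefix code. G (00) is a prefix of H (001).


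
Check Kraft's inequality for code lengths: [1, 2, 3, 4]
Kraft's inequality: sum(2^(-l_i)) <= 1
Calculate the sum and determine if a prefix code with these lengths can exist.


Sum = 2^(-1) + 2^(-2) + 2^(-3) + 2^(-4)
    = 0.5 + 0.25 + 0.125 + 0.0625
    = 15/16 = 0.9375
Since 0.9375 <= 1, Kraft's inequality IS satisfied.
A prefix code with these lengths CAN exist.

Kraft sum = 0.9375. Satisfied.


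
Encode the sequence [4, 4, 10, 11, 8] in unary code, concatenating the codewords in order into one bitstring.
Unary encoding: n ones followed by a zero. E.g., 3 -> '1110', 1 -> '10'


Encode each number as n ones followed by a terminating 0:
  4 -> 11110 (5 bits)
  4 -> 11110 (5 bits)
  10 -> 11111111110 (11 bits)
  11 -> 111111111110 (12 bits)
  8 -> 111111110 (9 bits)
Total length = 5 + 5 + 11 + 12 + 9 = 42 bits.

Unary([4, 4, 10, 11, 8]) = 111101111011111111110111111111110111111110 (42 bits)


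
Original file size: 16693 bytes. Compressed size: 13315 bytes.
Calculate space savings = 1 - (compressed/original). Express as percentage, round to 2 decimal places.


ratio = compressed/original = 13315/16693 = 0.79764
savings = 1 - ratio = 1 - 0.79764 = 0.20236
as a percentage: 0.20236 * 100 = 20.24%

Space savings = 1 - 13315/16693 = 20.24%


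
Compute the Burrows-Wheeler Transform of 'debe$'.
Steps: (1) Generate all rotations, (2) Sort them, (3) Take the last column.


Rotations (sorted):
  0: $debe -> last char: e
  1: be$de -> last char: e
  2: debe$ -> last char: $
  3: e$deb -> last char: b
  4: ebe$d -> last char: d


BWT = ee$bd


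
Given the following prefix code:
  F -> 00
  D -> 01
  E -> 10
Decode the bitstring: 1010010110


Decoding step by step:
Bits 10 -> E
Bits 10 -> E
Bits 01 -> D
Bits 01 -> D
Bits 10 -> E


Decoded message: EEDDE


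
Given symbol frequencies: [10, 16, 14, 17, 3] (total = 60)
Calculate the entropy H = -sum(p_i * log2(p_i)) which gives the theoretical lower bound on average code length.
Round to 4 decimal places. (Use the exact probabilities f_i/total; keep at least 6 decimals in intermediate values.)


Per-symbol terms -p_i * log2(p_i) with p_i = f_i/60:
  p = 10/60 = 0.166667: log2(p) = -2.584963, -p*log2(p) = 0.430827
  p = 16/60 = 0.266667: log2(p) = -1.906891, -p*log2(p) = 0.508504
  p = 14/60 = 0.233333: log2(p) = -2.099536, -p*log2(p) = 0.489892
  p = 17/60 = 0.283333: log2(p) = -1.819428, -p*log2(p) = 0.515505
  p = 3/60 = 0.050000: log2(p) = -4.321928, -p*log2(p) = 0.216096
H = 0.430827 + 0.508504 + 0.489892 + 0.515505 + 0.216096 = 2.160824

H = 2.1608 bits/symbol


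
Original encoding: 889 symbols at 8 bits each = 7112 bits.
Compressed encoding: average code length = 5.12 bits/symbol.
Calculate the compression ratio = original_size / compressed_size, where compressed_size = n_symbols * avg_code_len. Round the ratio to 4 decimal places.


original_size = n_symbols * orig_bits = 889 * 8 = 7112 bits
compressed_size = n_symbols * avg_code_len = 889 * 5.12 = 4551.68 bits
ratio = original_size / compressed_size = 7112 / 4551.68 = 1.5625

Compression ratio = 1.5625


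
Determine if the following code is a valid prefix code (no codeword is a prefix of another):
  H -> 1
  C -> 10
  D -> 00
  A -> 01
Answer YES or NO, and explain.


Checking each pair (does one codeword prefix another?):
  H='1' vs C='10': prefix -- VIOLATION

NO -- this is NOT a valid prefix code. H (1) is a prefix of C (10).


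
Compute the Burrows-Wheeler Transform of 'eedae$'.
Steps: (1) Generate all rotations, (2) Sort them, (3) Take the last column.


Rotations (sorted):
  0: $eedae -> last char: e
  1: ae$eed -> last char: d
  2: dae$ee -> last char: e
  3: e$eeda -> last char: a
  4: edae$e -> last char: e
  5: eedae$ -> last char: $


BWT = edeae$


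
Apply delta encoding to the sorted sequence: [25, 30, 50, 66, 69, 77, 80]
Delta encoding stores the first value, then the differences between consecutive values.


First value: 25
Deltas:
  30 - 25 = 5
  50 - 30 = 20
  66 - 50 = 16
  69 - 66 = 3
  77 - 69 = 8
  80 - 77 = 3


Delta encoded: [25, 5, 20, 16, 3, 8, 3]


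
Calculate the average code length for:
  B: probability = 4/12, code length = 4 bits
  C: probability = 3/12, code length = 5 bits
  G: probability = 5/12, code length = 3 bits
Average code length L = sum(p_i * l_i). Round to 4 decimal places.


Weighted contributions p_i * l_i:
  B: (4/12) * 4 = 16/12
  C: (3/12) * 5 = 15/12
  G: (5/12) * 3 = 15/12
Sum = (16 + 15 + 15)/12 = 46/12

L = 46/12 = 3.8333 bits/symbol


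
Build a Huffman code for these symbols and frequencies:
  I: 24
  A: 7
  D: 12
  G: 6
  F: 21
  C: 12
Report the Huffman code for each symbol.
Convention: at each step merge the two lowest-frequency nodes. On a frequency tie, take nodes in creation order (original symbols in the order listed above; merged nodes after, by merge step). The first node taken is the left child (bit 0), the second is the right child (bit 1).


Huffman tree construction:
Step 1: Merge G(6) + A(7) = 13
Step 2: Merge D(12) + C(12) = 24
Step 3: Merge (G+A)(13) + F(21) = 34
Step 4: Merge I(24) + (D+C)(24) = 48
Step 5: Merge ((G+A)+F)(34) + (I+(D+C))(48) = 82
Read each symbol's code off the tree from the root (left child = 0, right child = 1).

Codes:
  I: 10 (length 2)
  A: 001 (length 3)
  D: 110 (length 3)
  G: 000 (length 3)
  F: 01 (length 2)
  C: 111 (length 3)
Average code length: 201/82 = 2.4512 bits/symbol


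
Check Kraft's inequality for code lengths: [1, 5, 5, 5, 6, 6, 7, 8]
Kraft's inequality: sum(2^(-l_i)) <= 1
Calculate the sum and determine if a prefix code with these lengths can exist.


Sum = 2^(-1) + 2^(-5) + 2^(-5) + 2^(-5) + 2^(-6) + 2^(-6) + 2^(-7) + 2^(-8)
    = 0.5 + 0.03125 + 0.03125 + 0.03125 + 0.015625 + 0.015625 + 0.0078125 + 0.00390625
    = 163/256 = 0.63671875
Since 0.63671875 <= 1, Kraft's inequality IS satisfied.
A prefix code with these lengths CAN exist.

Kraft sum = 0.63671875. Satisfied.


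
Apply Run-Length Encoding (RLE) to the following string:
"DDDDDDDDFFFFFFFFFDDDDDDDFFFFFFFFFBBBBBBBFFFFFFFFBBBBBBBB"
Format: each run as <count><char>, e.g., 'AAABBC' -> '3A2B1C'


Scanning runs left to right:
  i=0: run of 'D' x 8 -> '8D'
  i=8: run of 'F' x 9 -> '9F'
  i=17: run of 'D' x 7 -> '7D'
  i=24: run of 'F' x 9 -> '9F'
  i=33: run of 'B' x 7 -> '7B'
  i=40: run of 'F' x 8 -> '8F'
  i=48: run of 'B' x 8 -> '8B'

RLE = 8D9F7D9F7B8F8B


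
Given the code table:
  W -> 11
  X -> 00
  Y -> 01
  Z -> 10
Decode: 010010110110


Decoding:
01 -> Y
00 -> X
10 -> Z
11 -> W
01 -> Y
10 -> Z


Result: YXZWYZ


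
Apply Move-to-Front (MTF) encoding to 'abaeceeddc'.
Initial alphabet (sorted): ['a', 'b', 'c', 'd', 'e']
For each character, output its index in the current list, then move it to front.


MTF encoding:
'a': index 0 in ['a', 'b', 'c', 'd', 'e'] -> ['a', 'b', 'c', 'd', 'e']
'b': index 1 in ['a', 'b', 'c', 'd', 'e'] -> ['b', 'a', 'c', 'd', 'e']
'a': index 1 in ['b', 'a', 'c', 'd', 'e'] -> ['a', 'b', 'c', 'd', 'e']
'e': index 4 in ['a', 'b', 'c', 'd', 'e'] -> ['e', 'a', 'b', 'c', 'd']
'c': index 3 in ['e', 'a', 'b', 'c', 'd'] -> ['c', 'e', 'a', 'b', 'd']
'e': index 1 in ['c', 'e', 'a', 'b', 'd'] -> ['e', 'c', 'a', 'b', 'd']
'e': index 0 in ['e', 'c', 'a', 'b', 'd'] -> ['e', 'c', 'a', 'b', 'd']
'd': index 4 in ['e', 'c', 'a', 'b', 'd'] -> ['d', 'e', 'c', 'a', 'b']
'd': index 0 in ['d', 'e', 'c', 'a', 'b'] -> ['d', 'e', 'c', 'a', 'b']
'c': index 2 in ['d', 'e', 'c', 'a', 'b'] -> ['c', 'd', 'e', 'a', 'b']


Output: [0, 1, 1, 4, 3, 1, 0, 4, 0, 2]


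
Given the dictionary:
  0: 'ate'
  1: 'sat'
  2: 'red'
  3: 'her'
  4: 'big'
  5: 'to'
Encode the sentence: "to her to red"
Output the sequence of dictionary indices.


Look up each word in the dictionary:
  'to' -> 5
  'her' -> 3
  'to' -> 5
  'red' -> 2

Encoded: [5, 3, 5, 2]


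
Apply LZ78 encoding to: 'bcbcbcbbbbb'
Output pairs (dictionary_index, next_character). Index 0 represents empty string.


LZ78 encoding steps:
Dictionary: {0: ''}
Step 1: w='' (idx 0), next='b' -> output (0, 'b'), add 'b' as idx 1
Step 2: w='' (idx 0), next='c' -> output (0, 'c'), add 'c' as idx 2
Step 3: w='b' (idx 1), next='c' -> output (1, 'c'), add 'bc' as idx 3
Step 4: w='bc' (idx 3), next='b' -> output (3, 'b'), add 'bcb' as idx 4
Step 5: w='b' (idx 1), next='b' -> output (1, 'b'), add 'bb' as idx 5
Step 6: w='bb' (idx 5), end of input -> output (5, '')


Encoded: [(0, 'b'), (0, 'c'), (1, 'c'), (3, 'b'), (1, 'b'), (5, '')]


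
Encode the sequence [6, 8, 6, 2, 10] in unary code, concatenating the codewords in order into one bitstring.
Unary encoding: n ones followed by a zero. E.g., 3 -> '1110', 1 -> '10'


Encode each number as n ones followed by a terminating 0:
  6 -> 1111110 (7 bits)
  8 -> 111111110 (9 bits)
  6 -> 1111110 (7 bits)
  2 -> 110 (3 bits)
  10 -> 11111111110 (11 bits)
Total length = 7 + 9 + 7 + 3 + 11 = 37 bits.

Unary([6, 8, 6, 2, 10]) = 1111110111111110111111011011111111110 (37 bits)


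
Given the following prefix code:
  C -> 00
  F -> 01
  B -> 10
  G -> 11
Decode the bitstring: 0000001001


Decoding step by step:
Bits 00 -> C
Bits 00 -> C
Bits 00 -> C
Bits 10 -> B
Bits 01 -> F


Decoded message: CCCBF


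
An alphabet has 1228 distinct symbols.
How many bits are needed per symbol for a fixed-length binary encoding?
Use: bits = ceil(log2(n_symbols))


log2(1228) = 10.2621
Bracket: 2^10 = 1024 < 1228 <= 2^11 = 2048
So ceil(log2(1228)) = 11

bits = ceil(log2(1228)) = ceil(10.2621) = 11 bits


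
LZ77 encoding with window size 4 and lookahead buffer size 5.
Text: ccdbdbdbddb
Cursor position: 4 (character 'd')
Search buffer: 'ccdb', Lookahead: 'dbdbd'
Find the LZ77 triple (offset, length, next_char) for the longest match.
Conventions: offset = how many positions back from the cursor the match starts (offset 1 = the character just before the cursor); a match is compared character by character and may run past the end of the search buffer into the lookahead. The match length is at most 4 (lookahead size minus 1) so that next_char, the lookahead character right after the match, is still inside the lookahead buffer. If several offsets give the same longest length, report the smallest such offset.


Try each offset into the search buffer:
  offset=1 (pos 3, char 'b'): match length 0
  offset=2 (pos 2, char 'd'): match length 4
  offset=3 (pos 1, char 'c'): match length 0
  offset=4 (pos 0, char 'c'): match length 0
Longest match has length 4 at offset 2.
next_char = character at position 4 + 4 = 8 -> 'd'

Best match: offset=2, length=4 (matching 'dbdb' starting at position 2)
LZ77 triple: (2, 4, 'd')


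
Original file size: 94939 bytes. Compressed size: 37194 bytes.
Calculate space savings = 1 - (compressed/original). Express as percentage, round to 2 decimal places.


ratio = compressed/original = 37194/94939 = 0.391767
savings = 1 - ratio = 1 - 0.391767 = 0.608233
as a percentage: 0.608233 * 100 = 60.82%

Space savings = 1 - 37194/94939 = 60.82%


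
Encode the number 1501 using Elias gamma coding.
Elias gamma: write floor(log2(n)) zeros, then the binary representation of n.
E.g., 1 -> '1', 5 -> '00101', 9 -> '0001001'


num_bits = floor(log2(1501)) + 1 = 11
leading_zeros = num_bits - 1 = 10
binary(1501) = 10111011101

Elias gamma(1501) = '0000000000' + '10111011101' = 000000000010111011101 (21 bits)


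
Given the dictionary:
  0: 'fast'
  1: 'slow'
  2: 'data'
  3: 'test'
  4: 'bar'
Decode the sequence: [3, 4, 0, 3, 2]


Look up each index in the dictionary:
  3 -> 'test'
  4 -> 'bar'
  0 -> 'fast'
  3 -> 'test'
  2 -> 'data'

Decoded: "test bar fast test data"


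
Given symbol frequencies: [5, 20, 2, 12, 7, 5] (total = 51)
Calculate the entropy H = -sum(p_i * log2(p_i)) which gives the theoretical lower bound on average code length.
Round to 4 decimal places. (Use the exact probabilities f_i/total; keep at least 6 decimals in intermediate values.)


Per-symbol terms -p_i * log2(p_i) with p_i = f_i/51:
  p = 5/51 = 0.098039: log2(p) = -3.350497, -p*log2(p) = 0.328480
  p = 20/51 = 0.392157: log2(p) = -1.350497, -p*log2(p) = 0.529607
  p = 2/51 = 0.039216: log2(p) = -4.672425, -p*log2(p) = 0.183232
  p = 12/51 = 0.235294: log2(p) = -2.087463, -p*log2(p) = 0.491168
  p = 7/51 = 0.137255: log2(p) = -2.865070, -p*log2(p) = 0.393245
  p = 5/51 = 0.098039: log2(p) = -3.350497, -p*log2(p) = 0.328480
H = 0.328480 + 0.529607 + 0.183232 + 0.491168 + 0.393245 + 0.328480 = 2.254212

H = 2.2542 bits/symbol


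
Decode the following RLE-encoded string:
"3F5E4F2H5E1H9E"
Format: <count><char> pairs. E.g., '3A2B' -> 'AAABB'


Expanding each <count><char> pair:
  3F -> 'FFF'
  5E -> 'EEEEE'
  4F -> 'FFFF'
  2H -> 'HH'
  5E -> 'EEEEE'
  1H -> 'H'
  9E -> 'EEEEEEEEE'

Decoded = FFFEEEEEFFFFHHEEEEEHEEEEEEEEE


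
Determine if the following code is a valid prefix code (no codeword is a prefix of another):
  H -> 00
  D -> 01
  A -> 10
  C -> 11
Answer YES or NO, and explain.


Checking each pair (does one codeword prefix another?):
  H='00' vs D='01': no prefix
  H='00' vs A='10': no prefix
  H='00' vs C='11': no prefix
  D='01' vs H='00': no prefix
  D='01' vs A='10': no prefix
  D='01' vs C='11': no prefix
  A='10' vs H='00': no prefix
  A='10' vs D='01': no prefix
  A='10' vs C='11': no prefix
  C='11' vs H='00': no prefix
  C='11' vs D='01': no prefix
  C='11' vs A='10': no prefix
No violation found over all pairs.

YES -- this is a valid prefix code. No codeword is a prefix of any other codeword.


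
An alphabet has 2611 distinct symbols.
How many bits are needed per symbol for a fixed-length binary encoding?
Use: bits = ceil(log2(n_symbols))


log2(2611) = 11.3504
Bracket: 2^11 = 2048 < 2611 <= 2^12 = 4096
So ceil(log2(2611)) = 12

bits = ceil(log2(2611)) = ceil(11.3504) = 12 bits


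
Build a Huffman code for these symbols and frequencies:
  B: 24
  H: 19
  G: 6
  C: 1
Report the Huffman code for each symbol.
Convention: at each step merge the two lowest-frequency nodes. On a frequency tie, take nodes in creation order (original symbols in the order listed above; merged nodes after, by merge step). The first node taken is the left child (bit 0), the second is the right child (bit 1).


Huffman tree construction:
Step 1: Merge C(1) + G(6) = 7
Step 2: Merge (C+G)(7) + H(19) = 26
Step 3: Merge B(24) + ((C+G)+H)(26) = 50
Read each symbol's code off the tree from the root (left child = 0, right child = 1).

Codes:
  B: 0 (length 1)
  H: 11 (length 2)
  G: 101 (length 3)
  C: 100 (length 3)
Average code length: 83/50 = 1.6600 bits/symbol


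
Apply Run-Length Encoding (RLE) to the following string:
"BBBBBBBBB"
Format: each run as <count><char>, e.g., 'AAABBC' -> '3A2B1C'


Scanning runs left to right:
  i=0: run of 'B' x 9 -> '9B'

RLE = 9B


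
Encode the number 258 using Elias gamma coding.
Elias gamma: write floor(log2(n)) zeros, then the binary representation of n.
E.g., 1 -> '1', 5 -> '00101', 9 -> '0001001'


num_bits = floor(log2(258)) + 1 = 9
leading_zeros = num_bits - 1 = 8
binary(258) = 100000010

Elias gamma(258) = '00000000' + '100000010' = 00000000100000010 (17 bits)


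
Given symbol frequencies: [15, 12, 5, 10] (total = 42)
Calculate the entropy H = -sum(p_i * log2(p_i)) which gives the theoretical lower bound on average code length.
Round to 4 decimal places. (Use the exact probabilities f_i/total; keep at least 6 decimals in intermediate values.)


Per-symbol terms -p_i * log2(p_i) with p_i = f_i/42:
  p = 15/42 = 0.357143: log2(p) = -1.485427, -p*log2(p) = 0.530510
  p = 12/42 = 0.285714: log2(p) = -1.807355, -p*log2(p) = 0.516387
  p = 5/42 = 0.119048: log2(p) = -3.070389, -p*log2(p) = 0.365523
  p = 10/42 = 0.238095: log2(p) = -2.070389, -p*log2(p) = 0.492950
H = 0.530510 + 0.516387 + 0.365523 + 0.492950 = 1.905370

H = 1.9054 bits/symbol


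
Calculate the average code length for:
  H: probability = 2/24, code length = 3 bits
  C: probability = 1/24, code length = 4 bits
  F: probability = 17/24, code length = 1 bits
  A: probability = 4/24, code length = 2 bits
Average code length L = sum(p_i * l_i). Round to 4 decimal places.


Weighted contributions p_i * l_i:
  H: (2/24) * 3 = 6/24
  C: (1/24) * 4 = 4/24
  F: (17/24) * 1 = 17/24
  A: (4/24) * 2 = 8/24
Sum = (6 + 4 + 17 + 8)/24 = 35/24

L = 35/24 = 1.4583 bits/symbol


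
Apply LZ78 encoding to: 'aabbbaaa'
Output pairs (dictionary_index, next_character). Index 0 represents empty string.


LZ78 encoding steps:
Dictionary: {0: ''}
Step 1: w='' (idx 0), next='a' -> output (0, 'a'), add 'a' as idx 1
Step 2: w='a' (idx 1), next='b' -> output (1, 'b'), add 'ab' as idx 2
Step 3: w='' (idx 0), next='b' -> output (0, 'b'), add 'b' as idx 3
Step 4: w='b' (idx 3), next='a' -> output (3, 'a'), add 'ba' as idx 4
Step 5: w='a' (idx 1), next='a' -> output (1, 'a'), add 'aa' as idx 5


Encoded: [(0, 'a'), (1, 'b'), (0, 'b'), (3, 'a'), (1, 'a')]


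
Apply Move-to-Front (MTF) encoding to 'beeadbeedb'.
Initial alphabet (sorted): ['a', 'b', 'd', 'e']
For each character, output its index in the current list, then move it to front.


MTF encoding:
'b': index 1 in ['a', 'b', 'd', 'e'] -> ['b', 'a', 'd', 'e']
'e': index 3 in ['b', 'a', 'd', 'e'] -> ['e', 'b', 'a', 'd']
'e': index 0 in ['e', 'b', 'a', 'd'] -> ['e', 'b', 'a', 'd']
'a': index 2 in ['e', 'b', 'a', 'd'] -> ['a', 'e', 'b', 'd']
'd': index 3 in ['a', 'e', 'b', 'd'] -> ['d', 'a', 'e', 'b']
'b': index 3 in ['d', 'a', 'e', 'b'] -> ['b', 'd', 'a', 'e']
'e': index 3 in ['b', 'd', 'a', 'e'] -> ['e', 'b', 'd', 'a']
'e': index 0 in ['e', 'b', 'd', 'a'] -> ['e', 'b', 'd', 'a']
'd': index 2 in ['e', 'b', 'd', 'a'] -> ['d', 'e', 'b', 'a']
'b': index 2 in ['d', 'e', 'b', 'a'] -> ['b', 'd', 'e', 'a']


Output: [1, 3, 0, 2, 3, 3, 3, 0, 2, 2]


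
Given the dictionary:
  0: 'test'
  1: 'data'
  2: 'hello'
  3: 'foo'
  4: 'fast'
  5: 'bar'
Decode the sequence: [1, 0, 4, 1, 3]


Look up each index in the dictionary:
  1 -> 'data'
  0 -> 'test'
  4 -> 'fast'
  1 -> 'data'
  3 -> 'foo'

Decoded: "data test fast data foo"


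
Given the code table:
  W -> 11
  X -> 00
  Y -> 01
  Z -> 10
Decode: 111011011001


Decoding:
11 -> W
10 -> Z
11 -> W
01 -> Y
10 -> Z
01 -> Y


Result: WZWYZY


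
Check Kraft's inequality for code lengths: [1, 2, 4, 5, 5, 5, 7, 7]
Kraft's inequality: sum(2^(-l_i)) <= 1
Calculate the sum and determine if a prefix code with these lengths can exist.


Sum = 2^(-1) + 2^(-2) + 2^(-4) + 2^(-5) + 2^(-5) + 2^(-5) + 2^(-7) + 2^(-7)
    = 0.5 + 0.25 + 0.0625 + 0.03125 + 0.03125 + 0.03125 + 0.0078125 + 0.0078125
    = 118/128 = 0.921875
Since 0.921875 <= 1, Kraft's inequality IS satisfied.
A prefix code with these lengths CAN exist.

Kraft sum = 0.921875. Satisfied.


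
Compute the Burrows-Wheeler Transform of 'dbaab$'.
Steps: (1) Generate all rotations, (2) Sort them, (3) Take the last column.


Rotations (sorted):
  0: $dbaab -> last char: b
  1: aab$db -> last char: b
  2: ab$dba -> last char: a
  3: b$dbaa -> last char: a
  4: baab$d -> last char: d
  5: dbaab$ -> last char: $


BWT = bbaad$


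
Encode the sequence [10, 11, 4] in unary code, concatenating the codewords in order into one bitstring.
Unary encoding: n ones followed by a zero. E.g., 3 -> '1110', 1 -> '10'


Encode each number as n ones followed by a terminating 0:
  10 -> 11111111110 (11 bits)
  11 -> 111111111110 (12 bits)
  4 -> 11110 (5 bits)
Total length = 11 + 12 + 5 = 28 bits.

Unary([10, 11, 4]) = 1111111111011111111111011110 (28 bits)


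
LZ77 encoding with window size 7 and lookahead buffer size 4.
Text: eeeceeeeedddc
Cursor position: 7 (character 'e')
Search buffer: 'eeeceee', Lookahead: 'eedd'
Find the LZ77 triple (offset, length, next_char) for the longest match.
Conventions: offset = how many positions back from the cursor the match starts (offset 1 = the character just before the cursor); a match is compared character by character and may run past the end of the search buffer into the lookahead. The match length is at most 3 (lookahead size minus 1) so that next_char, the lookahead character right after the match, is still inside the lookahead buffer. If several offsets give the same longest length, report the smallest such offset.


Try each offset into the search buffer:
  offset=1 (pos 6, char 'e'): match length 2
  offset=2 (pos 5, char 'e'): match length 2
  offset=3 (pos 4, char 'e'): match length 2
  offset=4 (pos 3, char 'c'): match length 0
  offset=5 (pos 2, char 'e'): match length 1
  offset=6 (pos 1, char 'e'): match length 2
  offset=7 (pos 0, char 'e'): match length 2
Longest match has length 2, found at offsets 1, 2, 3, 6, 7; take the smallest, offset 1.
next_char = character at position 7 + 2 = 9 -> 'd'

Best match: offset=1, length=2 (matching 'ee' starting at position 6)
LZ77 triple: (1, 2, 'd')


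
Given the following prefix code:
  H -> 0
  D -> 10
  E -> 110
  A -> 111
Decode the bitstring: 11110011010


Decoding step by step:
Bits 111 -> A
Bits 10 -> D
Bits 0 -> H
Bits 110 -> E
Bits 10 -> D


Decoded message: ADHED


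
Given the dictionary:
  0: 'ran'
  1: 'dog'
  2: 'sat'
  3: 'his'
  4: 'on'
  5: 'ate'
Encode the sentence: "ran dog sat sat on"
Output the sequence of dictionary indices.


Look up each word in the dictionary:
  'ran' -> 0
  'dog' -> 1
  'sat' -> 2
  'sat' -> 2
  'on' -> 4

Encoded: [0, 1, 2, 2, 4]


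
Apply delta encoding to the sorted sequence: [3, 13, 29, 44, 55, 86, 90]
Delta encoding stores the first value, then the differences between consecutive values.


First value: 3
Deltas:
  13 - 3 = 10
  29 - 13 = 16
  44 - 29 = 15
  55 - 44 = 11
  86 - 55 = 31
  90 - 86 = 4


Delta encoded: [3, 10, 16, 15, 11, 31, 4]


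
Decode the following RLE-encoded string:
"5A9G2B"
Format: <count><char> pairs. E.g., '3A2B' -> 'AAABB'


Expanding each <count><char> pair:
  5A -> 'AAAAA'
  9G -> 'GGGGGGGGG'
  2B -> 'BB'

Decoded = AAAAAGGGGGGGGGBB


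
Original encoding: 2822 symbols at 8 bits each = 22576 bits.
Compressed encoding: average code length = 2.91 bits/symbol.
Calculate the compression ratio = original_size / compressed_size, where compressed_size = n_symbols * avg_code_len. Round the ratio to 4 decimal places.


original_size = n_symbols * orig_bits = 2822 * 8 = 22576 bits
compressed_size = n_symbols * avg_code_len = 2822 * 2.91 = 8212.02 bits
ratio = original_size / compressed_size = 22576 / 8212.02 = 2.7491

Compression ratio = 2.7491


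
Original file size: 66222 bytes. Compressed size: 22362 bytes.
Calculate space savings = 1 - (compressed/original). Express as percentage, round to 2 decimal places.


ratio = compressed/original = 22362/66222 = 0.337682
savings = 1 - ratio = 1 - 0.337682 = 0.662318
as a percentage: 0.662318 * 100 = 66.23%

Space savings = 1 - 22362/66222 = 66.23%


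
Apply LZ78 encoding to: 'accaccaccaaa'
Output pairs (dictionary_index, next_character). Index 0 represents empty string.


LZ78 encoding steps:
Dictionary: {0: ''}
Step 1: w='' (idx 0), next='a' -> output (0, 'a'), add 'a' as idx 1
Step 2: w='' (idx 0), next='c' -> output (0, 'c'), add 'c' as idx 2
Step 3: w='c' (idx 2), next='a' -> output (2, 'a'), add 'ca' as idx 3
Step 4: w='c' (idx 2), next='c' -> output (2, 'c'), add 'cc' as idx 4
Step 5: w='a' (idx 1), next='c' -> output (1, 'c'), add 'ac' as idx 5
Step 6: w='ca' (idx 3), next='a' -> output (3, 'a'), add 'caa' as idx 6
Step 7: w='a' (idx 1), end of input -> output (1, '')


Encoded: [(0, 'a'), (0, 'c'), (2, 'a'), (2, 'c'), (1, 'c'), (3, 'a'), (1, '')]


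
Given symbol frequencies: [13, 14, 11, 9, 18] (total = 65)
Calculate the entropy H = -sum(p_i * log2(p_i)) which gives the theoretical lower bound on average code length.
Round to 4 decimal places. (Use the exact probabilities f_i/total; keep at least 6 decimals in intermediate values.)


Per-symbol terms -p_i * log2(p_i) with p_i = f_i/65:
  p = 13/65 = 0.200000: log2(p) = -2.321928, -p*log2(p) = 0.464386
  p = 14/65 = 0.215385: log2(p) = -2.215013, -p*log2(p) = 0.477080
  p = 11/65 = 0.169231: log2(p) = -2.562936, -p*log2(p) = 0.433728
  p = 9/65 = 0.138462: log2(p) = -2.852443, -p*log2(p) = 0.394954
  p = 18/65 = 0.276923: log2(p) = -1.852443, -p*log2(p) = 0.512984
H = 0.464386 + 0.477080 + 0.433728 + 0.394954 + 0.512984 = 2.283132

H = 2.2831 bits/symbol


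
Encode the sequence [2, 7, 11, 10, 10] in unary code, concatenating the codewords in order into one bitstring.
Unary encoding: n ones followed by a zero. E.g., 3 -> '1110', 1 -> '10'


Encode each number as n ones followed by a terminating 0:
  2 -> 110 (3 bits)
  7 -> 11111110 (8 bits)
  11 -> 111111111110 (12 bits)
  10 -> 11111111110 (11 bits)
  10 -> 11111111110 (11 bits)
Total length = 3 + 8 + 12 + 11 + 11 = 45 bits.

Unary([2, 7, 11, 10, 10]) = 110111111101111111111101111111111011111111110 (45 bits)


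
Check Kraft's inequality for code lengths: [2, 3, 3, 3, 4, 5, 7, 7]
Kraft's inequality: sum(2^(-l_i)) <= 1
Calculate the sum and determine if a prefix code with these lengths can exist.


Sum = 2^(-2) + 2^(-3) + 2^(-3) + 2^(-3) + 2^(-4) + 2^(-5) + 2^(-7) + 2^(-7)
    = 0.25 + 0.125 + 0.125 + 0.125 + 0.0625 + 0.03125 + 0.0078125 + 0.0078125
    = 94/128 = 0.734375
Since 0.734375 <= 1, Kraft's inequality IS satisfied.
A prefix code with these lengths CAN exist.

Kraft sum = 0.734375. Satisfied.


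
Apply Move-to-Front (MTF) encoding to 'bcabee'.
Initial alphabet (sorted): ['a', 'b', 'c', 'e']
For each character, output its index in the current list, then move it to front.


MTF encoding:
'b': index 1 in ['a', 'b', 'c', 'e'] -> ['b', 'a', 'c', 'e']
'c': index 2 in ['b', 'a', 'c', 'e'] -> ['c', 'b', 'a', 'e']
'a': index 2 in ['c', 'b', 'a', 'e'] -> ['a', 'c', 'b', 'e']
'b': index 2 in ['a', 'c', 'b', 'e'] -> ['b', 'a', 'c', 'e']
'e': index 3 in ['b', 'a', 'c', 'e'] -> ['e', 'b', 'a', 'c']
'e': index 0 in ['e', 'b', 'a', 'c'] -> ['e', 'b', 'a', 'c']


Output: [1, 2, 2, 2, 3, 0]


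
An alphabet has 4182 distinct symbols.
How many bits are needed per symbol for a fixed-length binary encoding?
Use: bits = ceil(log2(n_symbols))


log2(4182) = 12.03
Bracket: 2^12 = 4096 < 4182 <= 2^13 = 8192
So ceil(log2(4182)) = 13

bits = ceil(log2(4182)) = ceil(12.03) = 13 bits


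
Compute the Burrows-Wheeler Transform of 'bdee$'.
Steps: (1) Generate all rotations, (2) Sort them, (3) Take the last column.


Rotations (sorted):
  0: $bdee -> last char: e
  1: bdee$ -> last char: $
  2: dee$b -> last char: b
  3: e$bde -> last char: e
  4: ee$bd -> last char: d


BWT = e$bed


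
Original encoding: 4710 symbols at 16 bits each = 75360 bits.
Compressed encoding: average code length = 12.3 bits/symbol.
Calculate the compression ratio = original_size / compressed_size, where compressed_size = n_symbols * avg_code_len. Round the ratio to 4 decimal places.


original_size = n_symbols * orig_bits = 4710 * 16 = 75360 bits
compressed_size = n_symbols * avg_code_len = 4710 * 12.3 = 57933.0 bits
ratio = original_size / compressed_size = 75360 / 57933.0 = 1.3008

Compression ratio = 1.3008


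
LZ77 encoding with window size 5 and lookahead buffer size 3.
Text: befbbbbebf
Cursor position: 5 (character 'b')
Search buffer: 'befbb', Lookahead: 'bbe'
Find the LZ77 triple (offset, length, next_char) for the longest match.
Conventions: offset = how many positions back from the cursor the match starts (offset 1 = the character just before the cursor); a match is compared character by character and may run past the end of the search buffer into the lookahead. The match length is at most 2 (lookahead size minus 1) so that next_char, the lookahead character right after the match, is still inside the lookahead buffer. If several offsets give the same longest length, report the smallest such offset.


Try each offset into the search buffer:
  offset=1 (pos 4, char 'b'): match length 2
  offset=2 (pos 3, char 'b'): match length 2
  offset=3 (pos 2, char 'f'): match length 0
  offset=4 (pos 1, char 'e'): match length 0
  offset=5 (pos 0, char 'b'): match length 1
Longest match has length 2, found at offsets 1, 2; take the smallest, offset 1.
next_char = character at position 5 + 2 = 7 -> 'e'

Best match: offset=1, length=2 (matching 'bb' starting at position 4)
LZ77 triple: (1, 2, 'e')


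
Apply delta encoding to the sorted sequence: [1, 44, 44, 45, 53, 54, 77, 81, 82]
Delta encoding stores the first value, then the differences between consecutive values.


First value: 1
Deltas:
  44 - 1 = 43
  44 - 44 = 0
  45 - 44 = 1
  53 - 45 = 8
  54 - 53 = 1
  77 - 54 = 23
  81 - 77 = 4
  82 - 81 = 1


Delta encoded: [1, 43, 0, 1, 8, 1, 23, 4, 1]


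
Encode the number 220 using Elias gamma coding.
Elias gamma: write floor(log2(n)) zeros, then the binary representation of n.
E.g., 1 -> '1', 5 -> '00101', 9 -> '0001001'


num_bits = floor(log2(220)) + 1 = 8
leading_zeros = num_bits - 1 = 7
binary(220) = 11011100

Elias gamma(220) = '0000000' + '11011100' = 000000011011100 (15 bits)


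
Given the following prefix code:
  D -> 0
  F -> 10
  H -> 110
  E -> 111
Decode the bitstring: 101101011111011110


Decoding step by step:
Bits 10 -> F
Bits 110 -> H
Bits 10 -> F
Bits 111 -> E
Bits 110 -> H
Bits 111 -> E
Bits 10 -> F


Decoded message: FHFEHEF


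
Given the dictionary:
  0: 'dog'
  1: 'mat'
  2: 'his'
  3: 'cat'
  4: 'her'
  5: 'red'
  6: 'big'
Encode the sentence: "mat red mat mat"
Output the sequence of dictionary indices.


Look up each word in the dictionary:
  'mat' -> 1
  'red' -> 5
  'mat' -> 1
  'mat' -> 1

Encoded: [1, 5, 1, 1]


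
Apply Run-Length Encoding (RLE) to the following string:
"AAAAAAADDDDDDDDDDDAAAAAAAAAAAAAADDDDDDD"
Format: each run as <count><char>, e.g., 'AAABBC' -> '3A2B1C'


Scanning runs left to right:
  i=0: run of 'A' x 7 -> '7A'
  i=7: run of 'D' x 11 -> '11D'
  i=18: run of 'A' x 14 -> '14A'
  i=32: run of 'D' x 7 -> '7D'

RLE = 7A11D14A7D


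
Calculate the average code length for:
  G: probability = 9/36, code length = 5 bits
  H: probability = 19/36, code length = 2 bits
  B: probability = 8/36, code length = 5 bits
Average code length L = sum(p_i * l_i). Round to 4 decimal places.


Weighted contributions p_i * l_i:
  G: (9/36) * 5 = 45/36
  H: (19/36) * 2 = 38/36
  B: (8/36) * 5 = 40/36
Sum = (45 + 38 + 40)/36 = 123/36

L = 123/36 = 3.4167 bits/symbol


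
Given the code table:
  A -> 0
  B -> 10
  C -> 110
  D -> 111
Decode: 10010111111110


Decoding:
10 -> B
0 -> A
10 -> B
111 -> D
111 -> D
110 -> C


Result: BABDDC


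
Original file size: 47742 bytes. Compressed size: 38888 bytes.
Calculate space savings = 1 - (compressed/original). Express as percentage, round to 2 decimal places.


ratio = compressed/original = 38888/47742 = 0.814545
savings = 1 - ratio = 1 - 0.814545 = 0.185455
as a percentage: 0.185455 * 100 = 18.55%

Space savings = 1 - 38888/47742 = 18.55%


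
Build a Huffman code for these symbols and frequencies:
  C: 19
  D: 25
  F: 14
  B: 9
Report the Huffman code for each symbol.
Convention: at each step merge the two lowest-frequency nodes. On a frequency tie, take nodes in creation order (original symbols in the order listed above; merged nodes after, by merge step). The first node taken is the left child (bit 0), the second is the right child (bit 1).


Huffman tree construction:
Step 1: Merge B(9) + F(14) = 23
Step 2: Merge C(19) + (B+F)(23) = 42
Step 3: Merge D(25) + (C+(B+F))(42) = 67
Read each symbol's code off the tree from the root (left child = 0, right child = 1).

Codes:
  C: 10 (length 2)
  D: 0 (length 1)
  F: 111 (length 3)
  B: 110 (length 3)
Average code length: 132/67 = 1.9701 bits/symbol


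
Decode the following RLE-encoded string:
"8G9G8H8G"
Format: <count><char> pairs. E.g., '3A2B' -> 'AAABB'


Expanding each <count><char> pair:
  8G -> 'GGGGGGGG'
  9G -> 'GGGGGGGGG'
  8H -> 'HHHHHHHH'
  8G -> 'GGGGGGGG'

Decoded = GGGGGGGGGGGGGGGGGHHHHHHHHGGGGGGGG


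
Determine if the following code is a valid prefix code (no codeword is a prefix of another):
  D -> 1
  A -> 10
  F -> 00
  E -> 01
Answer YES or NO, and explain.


Checking each pair (does one codeword prefix another?):
  D='1' vs A='10': prefix -- VIOLATION

NO -- this is NOT a valid prefix code. D (1) is a prefix of A (10).


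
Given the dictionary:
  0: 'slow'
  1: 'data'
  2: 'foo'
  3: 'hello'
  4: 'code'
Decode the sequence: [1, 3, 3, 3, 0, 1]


Look up each index in the dictionary:
  1 -> 'data'
  3 -> 'hello'
  3 -> 'hello'
  3 -> 'hello'
  0 -> 'slow'
  1 -> 'data'

Decoded: "data hello hello hello slow data"


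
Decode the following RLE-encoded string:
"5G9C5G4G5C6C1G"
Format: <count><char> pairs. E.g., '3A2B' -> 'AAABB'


Expanding each <count><char> pair:
  5G -> 'GGGGG'
  9C -> 'CCCCCCCCC'
  5G -> 'GGGGG'
  4G -> 'GGGG'
  5C -> 'CCCCC'
  6C -> 'CCCCCC'
  1G -> 'G'

Decoded = GGGGGCCCCCCCCCGGGGGGGGGCCCCCCCCCCCG


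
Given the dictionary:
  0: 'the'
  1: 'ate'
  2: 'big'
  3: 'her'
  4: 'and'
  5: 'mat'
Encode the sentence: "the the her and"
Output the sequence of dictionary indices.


Look up each word in the dictionary:
  'the' -> 0
  'the' -> 0
  'her' -> 3
  'and' -> 4

Encoded: [0, 0, 3, 4]


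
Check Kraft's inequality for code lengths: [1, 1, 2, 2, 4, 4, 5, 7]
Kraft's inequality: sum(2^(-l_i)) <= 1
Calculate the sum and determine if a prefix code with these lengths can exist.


Sum = 2^(-1) + 2^(-1) + 2^(-2) + 2^(-2) + 2^(-4) + 2^(-4) + 2^(-5) + 2^(-7)
    = 0.5 + 0.5 + 0.25 + 0.25 + 0.0625 + 0.0625 + 0.03125 + 0.0078125
    = 213/128 = 1.6640625
Since 1.6640625 > 1, Kraft's inequality is NOT satisfied.
A prefix code with these lengths CANNOT exist.

Kraft sum = 1.6640625. Not satisfied.


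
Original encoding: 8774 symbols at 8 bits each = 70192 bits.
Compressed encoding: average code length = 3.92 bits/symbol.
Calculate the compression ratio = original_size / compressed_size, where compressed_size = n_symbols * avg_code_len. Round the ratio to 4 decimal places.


original_size = n_symbols * orig_bits = 8774 * 8 = 70192 bits
compressed_size = n_symbols * avg_code_len = 8774 * 3.92 = 34394.08 bits
ratio = original_size / compressed_size = 70192 / 34394.08 = 2.0408

Compression ratio = 2.0408


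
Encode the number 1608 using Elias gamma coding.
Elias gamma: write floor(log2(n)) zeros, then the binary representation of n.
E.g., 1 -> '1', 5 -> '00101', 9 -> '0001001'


num_bits = floor(log2(1608)) + 1 = 11
leading_zeros = num_bits - 1 = 10
binary(1608) = 11001001000

Elias gamma(1608) = '0000000000' + '11001001000' = 000000000011001001000 (21 bits)
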